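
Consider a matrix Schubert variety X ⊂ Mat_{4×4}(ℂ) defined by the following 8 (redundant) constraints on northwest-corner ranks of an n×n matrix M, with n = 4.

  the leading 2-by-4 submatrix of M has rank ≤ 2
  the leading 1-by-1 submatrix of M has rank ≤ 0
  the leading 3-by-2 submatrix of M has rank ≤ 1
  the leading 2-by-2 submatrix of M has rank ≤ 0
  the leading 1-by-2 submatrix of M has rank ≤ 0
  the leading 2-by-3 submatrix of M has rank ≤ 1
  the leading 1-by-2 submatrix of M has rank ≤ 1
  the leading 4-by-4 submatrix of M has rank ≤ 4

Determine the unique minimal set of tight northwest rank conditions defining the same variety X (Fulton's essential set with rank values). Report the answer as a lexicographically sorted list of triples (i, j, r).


Computing R[i][j] = min implied NW-rank bound (n=4, 8 conditions):

  row 1: 0  0  1  1
  row 2: 0  0  1  2
  row 3: 1  1  2  3
  row 4: 1  2  3  4

giving w = (3, 4, 1, 2) via Δ²R.

Fulton essential set (1 of the 4 Rothe cells):

[(2, 2, 0)]


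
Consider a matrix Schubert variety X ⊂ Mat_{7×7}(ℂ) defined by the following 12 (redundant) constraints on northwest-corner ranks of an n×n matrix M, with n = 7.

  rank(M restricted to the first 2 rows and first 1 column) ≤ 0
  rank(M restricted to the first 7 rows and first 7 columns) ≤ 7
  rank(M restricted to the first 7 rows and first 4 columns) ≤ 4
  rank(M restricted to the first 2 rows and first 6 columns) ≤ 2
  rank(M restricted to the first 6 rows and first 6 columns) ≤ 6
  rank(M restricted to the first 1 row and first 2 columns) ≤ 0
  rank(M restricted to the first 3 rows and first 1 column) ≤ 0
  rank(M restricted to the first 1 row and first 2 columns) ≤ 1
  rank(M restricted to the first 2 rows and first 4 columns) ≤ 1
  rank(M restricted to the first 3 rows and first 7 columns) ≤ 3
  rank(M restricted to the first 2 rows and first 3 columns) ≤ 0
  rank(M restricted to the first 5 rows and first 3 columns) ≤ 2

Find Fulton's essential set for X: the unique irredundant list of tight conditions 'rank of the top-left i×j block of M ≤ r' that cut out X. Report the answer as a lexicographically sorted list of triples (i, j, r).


Propagating the 12 rank bounds to every northwest block:

  row 1: 0 | 0 | 0 | 1 | 1 | 1 | 1
  row 2: 0 | 0 | 0 | 1 | 2 | 2 | 2
  row 3: 0 | 1 | 1 | 2 | 3 | 3 | 3
  row 4: 1 | 2 | 2 | 3 | 4 | 4 | 4
  row 5: 1 | 2 | 2 | 3 | 4 | 5 | 5
  row 6: 1 | 2 | 3 | 4 | 5 | 6 | 6
  row 7: 1 | 2 | 3 | 4 | 5 | 6 | 7

giving w = (4, 5, 2, 1, 6, 3, 7) via Δ²R.

Fulton essential set (3 of the 8 Rothe cells):

[(2, 3, 0), (3, 1, 0), (5, 3, 2)]


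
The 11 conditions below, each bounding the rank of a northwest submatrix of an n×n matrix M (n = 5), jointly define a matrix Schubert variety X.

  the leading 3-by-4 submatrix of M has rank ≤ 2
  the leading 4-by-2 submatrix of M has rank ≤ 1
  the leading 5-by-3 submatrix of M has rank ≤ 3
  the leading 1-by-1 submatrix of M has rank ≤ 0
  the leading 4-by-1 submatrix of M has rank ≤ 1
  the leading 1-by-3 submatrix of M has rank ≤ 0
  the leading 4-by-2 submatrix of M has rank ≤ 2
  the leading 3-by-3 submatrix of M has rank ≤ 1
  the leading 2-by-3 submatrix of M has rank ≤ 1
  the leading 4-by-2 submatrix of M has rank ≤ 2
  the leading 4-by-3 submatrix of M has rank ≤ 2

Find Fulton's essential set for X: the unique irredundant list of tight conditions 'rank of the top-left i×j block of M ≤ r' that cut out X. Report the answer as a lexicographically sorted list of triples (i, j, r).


Computing R[i][j] = min implied NW-rank bound (n=5, 11 conditions):

  row 1: 0, 0, 0, 1, 1
  row 2: 1, 1, 1, 2, 2
  row 3: 1, 1, 1, 2, 3
  row 4: 1, 1, 2, 3, 4
  row 5: 1, 2, 3, 4, 5

giving w = (4, 1, 5, 3, 2) via Δ²R.

D(w) has 6 cells with 3 SE-corners; essential set:

[(1, 3, 0), (3, 3, 1), (4, 2, 1)]


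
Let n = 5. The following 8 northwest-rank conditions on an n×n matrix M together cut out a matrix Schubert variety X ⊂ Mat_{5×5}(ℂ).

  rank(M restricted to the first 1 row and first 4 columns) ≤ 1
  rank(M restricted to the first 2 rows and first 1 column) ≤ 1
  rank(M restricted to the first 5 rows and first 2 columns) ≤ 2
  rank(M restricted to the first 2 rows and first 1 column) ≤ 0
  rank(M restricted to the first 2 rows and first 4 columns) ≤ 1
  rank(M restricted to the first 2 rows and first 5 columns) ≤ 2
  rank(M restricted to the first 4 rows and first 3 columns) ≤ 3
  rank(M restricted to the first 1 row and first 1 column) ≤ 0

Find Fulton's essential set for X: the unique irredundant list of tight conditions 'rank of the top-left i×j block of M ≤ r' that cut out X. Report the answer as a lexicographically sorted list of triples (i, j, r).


The tightest implied rank at each (i,j), from the 8 conditions:

  0  1  1  1  1
  0  1  1  1  2
  1  2  2  2  3
  1  2  3  3  4
  1  2  3  4  5

giving w = (2, 5, 1, 3, 4) via Δ²R.

Rothe diagram D(w) (4 cells), 2 SE-corners (essential conditions):

[(2, 1, 0), (2, 4, 1)]


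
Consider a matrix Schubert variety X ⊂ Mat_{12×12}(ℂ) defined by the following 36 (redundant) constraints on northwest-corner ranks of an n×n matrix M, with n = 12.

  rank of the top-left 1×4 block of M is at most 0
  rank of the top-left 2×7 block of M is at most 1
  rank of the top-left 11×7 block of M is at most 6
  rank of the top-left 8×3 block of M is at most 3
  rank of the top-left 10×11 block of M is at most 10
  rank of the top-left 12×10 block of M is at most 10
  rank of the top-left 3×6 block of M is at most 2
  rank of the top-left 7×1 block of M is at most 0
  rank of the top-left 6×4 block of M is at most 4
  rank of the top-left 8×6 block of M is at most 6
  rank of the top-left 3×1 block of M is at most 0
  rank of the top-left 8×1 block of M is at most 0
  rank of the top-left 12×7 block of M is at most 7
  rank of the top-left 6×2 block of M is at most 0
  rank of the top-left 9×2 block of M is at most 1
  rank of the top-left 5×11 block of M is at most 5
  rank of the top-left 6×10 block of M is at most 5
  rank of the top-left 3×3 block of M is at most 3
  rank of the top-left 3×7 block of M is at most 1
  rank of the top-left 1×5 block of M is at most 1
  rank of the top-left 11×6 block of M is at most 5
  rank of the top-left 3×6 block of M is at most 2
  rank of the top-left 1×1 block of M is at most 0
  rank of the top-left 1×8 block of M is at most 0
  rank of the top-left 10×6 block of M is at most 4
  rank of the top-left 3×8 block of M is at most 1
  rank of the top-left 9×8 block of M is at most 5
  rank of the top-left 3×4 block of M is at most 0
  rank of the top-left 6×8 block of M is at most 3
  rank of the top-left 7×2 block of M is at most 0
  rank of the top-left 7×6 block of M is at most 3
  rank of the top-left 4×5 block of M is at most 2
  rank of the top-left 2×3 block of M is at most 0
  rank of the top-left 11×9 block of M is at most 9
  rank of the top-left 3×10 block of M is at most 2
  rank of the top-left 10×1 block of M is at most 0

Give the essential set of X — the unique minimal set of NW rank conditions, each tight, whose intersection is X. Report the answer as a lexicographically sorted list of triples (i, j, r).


Recovering R(i,j) via the rank-extension bound from the 36 conditions:

  i=1: 0 0 0 0 0 0 0 0 1 1 1 1
  i=2: 0 0 0 0 1 1 1 1 2 2 2 2
  i=3: 0 0 0 0 1 1 1 1 2 2 3 3
  i=4: 0 0 1 1 2 2 2 2 3 3 4 4
  i=5: 0 0 1 2 3 3 3 3 4 4 5 5
  i=6: 0 0 1 2 3 3 3 3 4 5 6 6
  i=7: 0 0 1 2 3 3 4 4 5 6 7 7
  i=8: 0 1 2 3 4 4 5 5 6 7 8 8
  i=9: 0 1 2 3 4 4 5 5 6 7 8 9
  i=10: 0 1 2 3 4 4 5 6 7 8 9 10
  i=11: 1 2 3 4 5 5 6 7 8 9 10 11
  i=12: 1 2 3 4 5 6 7 8 9 10 11 12

second differences of R give the permutation w = (9, 5, 11, 3, 4, 10, 7, 2, 12, 8, 1, 6).

|D(w)|=38, |Ess(w)|=10:

[(1, 8, 0), (3, 4, 0), (3, 8, 1), (3, 10, 2), (6, 8, 3), (7, 2, 0), (7, 6, 3), (9, 8, 5), (10, 1, 0), (10, 6, 4)]


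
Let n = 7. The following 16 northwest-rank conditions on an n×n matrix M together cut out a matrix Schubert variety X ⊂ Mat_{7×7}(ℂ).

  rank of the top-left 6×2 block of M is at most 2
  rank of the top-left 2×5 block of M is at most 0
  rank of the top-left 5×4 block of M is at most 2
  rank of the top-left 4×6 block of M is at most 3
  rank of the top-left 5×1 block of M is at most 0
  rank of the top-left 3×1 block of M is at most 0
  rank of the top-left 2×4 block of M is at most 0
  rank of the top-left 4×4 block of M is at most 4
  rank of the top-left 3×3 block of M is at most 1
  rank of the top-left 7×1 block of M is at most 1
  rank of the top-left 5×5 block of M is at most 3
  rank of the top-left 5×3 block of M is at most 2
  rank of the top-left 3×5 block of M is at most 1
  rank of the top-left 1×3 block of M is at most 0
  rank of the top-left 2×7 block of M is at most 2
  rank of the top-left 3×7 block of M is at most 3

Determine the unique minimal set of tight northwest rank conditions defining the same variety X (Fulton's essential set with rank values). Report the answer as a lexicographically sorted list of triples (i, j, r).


The tightest implied rank at each (i,j), from the 16 conditions:

  0 | 0 | 0 | 0 | 0 | 1 | 1
  0 | 0 | 0 | 0 | 0 | 1 | 2
  0 | 1 | 1 | 1 | 1 | 2 | 3
  0 | 1 | 2 | 2 | 2 | 3 | 4
  0 | 1 | 2 | 2 | 3 | 4 | 5
  1 | 2 | 3 | 3 | 4 | 5 | 6
  1 | 2 | 3 | 4 | 5 | 6 | 7

second differences of R give the permutation w = (6, 7, 2, 3, 5, 1, 4).

|D(w)|=14, |Ess(w)|=3:

[(2, 5, 0), (5, 1, 0), (5, 4, 2)]


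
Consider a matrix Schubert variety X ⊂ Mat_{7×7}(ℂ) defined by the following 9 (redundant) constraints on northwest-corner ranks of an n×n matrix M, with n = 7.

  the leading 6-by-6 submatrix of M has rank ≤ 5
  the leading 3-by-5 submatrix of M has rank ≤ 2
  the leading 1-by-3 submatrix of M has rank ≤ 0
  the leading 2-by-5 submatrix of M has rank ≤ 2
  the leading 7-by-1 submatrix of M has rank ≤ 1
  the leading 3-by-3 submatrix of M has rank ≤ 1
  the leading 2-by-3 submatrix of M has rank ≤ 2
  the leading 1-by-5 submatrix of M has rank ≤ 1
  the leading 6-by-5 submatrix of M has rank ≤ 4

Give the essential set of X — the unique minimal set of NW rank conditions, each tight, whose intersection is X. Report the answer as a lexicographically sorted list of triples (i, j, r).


Reconstructing r_w from the 9 given conditions:

  row 1: 0 0 0 1 1 1 1
  row 2: 1 1 1 2 2 2 2
  row 3: 1 1 1 2 2 3 3
  row 4: 1 2 2 3 3 4 4
  row 5: 1 2 3 4 4 5 5
  row 6: 1 2 3 4 4 5 6
  row 7: 1 2 3 4 5 6 7

second differences of R give the permutation w = (4, 1, 6, 2, 3, 7, 5).

D(w) has 7 cells with 4 SE-corners; essential set:

[(1, 3, 0), (3, 3, 1), (3, 5, 2), (6, 5, 4)]


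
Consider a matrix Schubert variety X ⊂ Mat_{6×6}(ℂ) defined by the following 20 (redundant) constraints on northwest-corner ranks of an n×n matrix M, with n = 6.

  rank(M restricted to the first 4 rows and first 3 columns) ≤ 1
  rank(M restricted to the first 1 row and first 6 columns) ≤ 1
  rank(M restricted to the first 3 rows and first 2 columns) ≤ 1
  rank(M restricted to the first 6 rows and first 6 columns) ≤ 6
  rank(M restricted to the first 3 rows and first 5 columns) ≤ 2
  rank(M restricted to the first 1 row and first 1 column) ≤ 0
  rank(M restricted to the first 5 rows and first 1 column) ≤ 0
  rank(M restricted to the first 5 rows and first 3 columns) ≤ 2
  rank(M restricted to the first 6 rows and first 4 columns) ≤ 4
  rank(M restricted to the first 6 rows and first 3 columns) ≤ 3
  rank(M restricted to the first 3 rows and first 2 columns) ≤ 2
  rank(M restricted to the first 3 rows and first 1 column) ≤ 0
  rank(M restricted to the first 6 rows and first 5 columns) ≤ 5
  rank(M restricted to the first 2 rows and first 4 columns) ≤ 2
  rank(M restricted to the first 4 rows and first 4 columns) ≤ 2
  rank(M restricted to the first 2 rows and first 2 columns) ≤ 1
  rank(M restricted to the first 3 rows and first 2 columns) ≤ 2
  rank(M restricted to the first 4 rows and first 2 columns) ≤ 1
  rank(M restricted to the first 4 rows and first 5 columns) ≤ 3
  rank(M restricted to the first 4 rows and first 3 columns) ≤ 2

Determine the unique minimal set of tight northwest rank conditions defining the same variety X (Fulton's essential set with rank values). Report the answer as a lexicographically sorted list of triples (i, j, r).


The tightest implied rank at each (i,j), from the 20 conditions:

  R[1]: 0  1  1  1  1  1
  R[2]: 0  1  1  2  2  2
  R[3]: 0  1  1  2  2  3
  R[4]: 0  1  1  2  3  4
  R[5]: 0  1  2  3  4  5
  R[6]: 1  2  3  4  5  6

reading off 1-entries of Δ²R: w = (2, 4, 6, 5, 3, 1).

Fulton essential set (3 of the 9 Rothe cells):

[(3, 5, 2), (4, 3, 1), (5, 1, 0)]


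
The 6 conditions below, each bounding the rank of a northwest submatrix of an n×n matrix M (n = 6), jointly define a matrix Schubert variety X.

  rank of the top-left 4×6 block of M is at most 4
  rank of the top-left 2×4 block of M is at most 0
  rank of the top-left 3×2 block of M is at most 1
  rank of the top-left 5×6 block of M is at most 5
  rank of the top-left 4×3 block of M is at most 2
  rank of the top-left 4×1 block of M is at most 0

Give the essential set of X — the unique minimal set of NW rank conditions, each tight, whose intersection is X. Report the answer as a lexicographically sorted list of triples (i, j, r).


Propagating the 6 rank bounds to every northwest block:

  i=1: 0  0  0  0  1  1
  i=2: 0  0  0  0  1  2
  i=3: 0  1  1  1  2  3
  i=4: 0  1  2  2  3  4
  i=5: 1  2  3  3  4  5
  i=6: 1  2  3  4  5  6

giving w = (5, 6, 2, 3, 1, 4) via Δ²R.

2 SE-corners of the 10-cell Rothe diagram give Ess(w):

[(2, 4, 0), (4, 1, 0)]


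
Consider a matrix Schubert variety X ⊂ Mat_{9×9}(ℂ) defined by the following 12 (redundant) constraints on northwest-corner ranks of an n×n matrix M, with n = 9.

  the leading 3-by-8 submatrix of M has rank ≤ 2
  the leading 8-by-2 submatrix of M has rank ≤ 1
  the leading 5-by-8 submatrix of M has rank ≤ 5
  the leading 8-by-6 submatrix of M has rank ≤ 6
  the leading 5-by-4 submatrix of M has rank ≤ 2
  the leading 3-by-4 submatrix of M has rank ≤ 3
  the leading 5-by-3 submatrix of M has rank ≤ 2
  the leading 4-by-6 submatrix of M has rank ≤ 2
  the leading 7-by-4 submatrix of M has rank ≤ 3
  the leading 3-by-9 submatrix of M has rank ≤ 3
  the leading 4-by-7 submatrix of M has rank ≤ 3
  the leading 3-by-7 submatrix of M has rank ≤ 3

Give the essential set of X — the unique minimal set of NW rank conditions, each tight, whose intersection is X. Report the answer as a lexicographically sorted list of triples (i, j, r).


Rank table r_w(9×9) implied by the 12 constraints:

  R[1]: 1 | 1 | 1 | 1 | 1 | 1 | 1 | 1 | 1
  R[2]: 1 | 1 | 2 | 2 | 2 | 2 | 2 | 2 | 2
  R[3]: 1 | 1 | 2 | 2 | 2 | 2 | 2 | 2 | 3
  R[4]: 1 | 1 | 2 | 2 | 2 | 2 | 3 | 3 | 4
  R[5]: 1 | 1 | 2 | 2 | 3 | 3 | 4 | 4 | 5
  R[6]: 1 | 1 | 2 | 3 | 4 | 4 | 5 | 5 | 6
  R[7]: 1 | 1 | 2 | 3 | 4 | 5 | 6 | 6 | 7
  R[8]: 1 | 1 | 2 | 3 | 4 | 5 | 6 | 7 | 8
  R[9]: 1 | 2 | 3 | 4 | 5 | 6 | 7 | 8 | 9

second differences of R give the permutation w = (1, 3, 9, 7, 5, 4, 6, 8, 2).

Rothe diagram D(w) (16 cells), 4 SE-corners (essential conditions):

[(3, 8, 2), (4, 6, 2), (5, 4, 2), (8, 2, 1)]


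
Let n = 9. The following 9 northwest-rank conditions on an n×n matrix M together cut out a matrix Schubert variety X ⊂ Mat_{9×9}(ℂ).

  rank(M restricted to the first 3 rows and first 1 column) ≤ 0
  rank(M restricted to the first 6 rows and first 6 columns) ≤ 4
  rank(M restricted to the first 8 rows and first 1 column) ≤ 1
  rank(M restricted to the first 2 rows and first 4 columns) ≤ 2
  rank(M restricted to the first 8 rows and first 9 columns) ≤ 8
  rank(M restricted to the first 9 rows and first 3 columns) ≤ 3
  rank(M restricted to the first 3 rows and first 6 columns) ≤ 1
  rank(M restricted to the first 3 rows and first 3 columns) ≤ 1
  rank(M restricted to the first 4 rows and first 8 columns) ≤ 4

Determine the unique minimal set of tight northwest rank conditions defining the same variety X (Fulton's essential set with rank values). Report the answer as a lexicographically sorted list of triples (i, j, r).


Propagating the 9 rank bounds to every northwest block:

  i=1: 0 | 1 | 1 | 1 | 1 | 1 | 1 | 1 | 1
  i=2: 0 | 1 | 1 | 1 | 1 | 1 | 2 | 2 | 2
  i=3: 0 | 1 | 1 | 1 | 1 | 1 | 2 | 3 | 3
  i=4: 1 | 2 | 2 | 2 | 2 | 2 | 3 | 4 | 4
  i=5: 1 | 2 | 3 | 3 | 3 | 3 | 4 | 5 | 5
  i=6: 1 | 2 | 3 | 4 | 4 | 4 | 5 | 6 | 6
  i=7: 1 | 2 | 3 | 4 | 5 | 5 | 6 | 7 | 7
  i=8: 1 | 2 | 3 | 4 | 5 | 6 | 7 | 8 | 8
  i=9: 1 | 2 | 3 | 4 | 5 | 6 | 7 | 8 | 9

giving w = (2, 7, 8, 1, 3, 4, 5, 6, 9) via Δ²R.

|D(w)|=11, |Ess(w)|=2:

[(3, 1, 0), (3, 6, 1)]


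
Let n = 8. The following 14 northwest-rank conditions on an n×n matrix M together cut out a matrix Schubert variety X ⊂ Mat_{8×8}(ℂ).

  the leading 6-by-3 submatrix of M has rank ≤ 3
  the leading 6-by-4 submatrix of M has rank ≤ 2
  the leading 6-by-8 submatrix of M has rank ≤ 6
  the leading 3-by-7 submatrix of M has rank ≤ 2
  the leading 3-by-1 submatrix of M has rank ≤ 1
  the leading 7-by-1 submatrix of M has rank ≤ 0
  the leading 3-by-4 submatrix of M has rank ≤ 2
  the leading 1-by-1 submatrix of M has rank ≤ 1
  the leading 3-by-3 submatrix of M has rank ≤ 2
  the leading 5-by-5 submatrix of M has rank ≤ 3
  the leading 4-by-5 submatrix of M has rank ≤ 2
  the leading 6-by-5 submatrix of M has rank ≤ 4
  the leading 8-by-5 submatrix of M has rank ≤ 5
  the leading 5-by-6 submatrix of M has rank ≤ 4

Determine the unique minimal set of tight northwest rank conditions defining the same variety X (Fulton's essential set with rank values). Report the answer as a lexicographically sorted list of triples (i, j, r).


Rank table r_w(8×8) implied by the 14 constraints:

  0, 1, 1, 1, 1, 1, 1, 1
  0, 1, 2, 2, 2, 2, 2, 2
  0, 1, 2, 2, 2, 2, 2, 3
  0, 1, 2, 2, 2, 3, 3, 4
  0, 1, 2, 2, 3, 4, 4, 5
  0, 1, 2, 2, 3, 4, 5, 6
  0, 1, 2, 3, 4, 5, 6, 7
  1, 2, 3, 4, 5, 6, 7, 8

second differences of R give the permutation w = (2, 3, 8, 6, 5, 7, 4, 1).

ℓ(w)=15; the 4 essential cells (i,j,r):

[(3, 7, 2), (4, 5, 2), (6, 4, 2), (7, 1, 0)]


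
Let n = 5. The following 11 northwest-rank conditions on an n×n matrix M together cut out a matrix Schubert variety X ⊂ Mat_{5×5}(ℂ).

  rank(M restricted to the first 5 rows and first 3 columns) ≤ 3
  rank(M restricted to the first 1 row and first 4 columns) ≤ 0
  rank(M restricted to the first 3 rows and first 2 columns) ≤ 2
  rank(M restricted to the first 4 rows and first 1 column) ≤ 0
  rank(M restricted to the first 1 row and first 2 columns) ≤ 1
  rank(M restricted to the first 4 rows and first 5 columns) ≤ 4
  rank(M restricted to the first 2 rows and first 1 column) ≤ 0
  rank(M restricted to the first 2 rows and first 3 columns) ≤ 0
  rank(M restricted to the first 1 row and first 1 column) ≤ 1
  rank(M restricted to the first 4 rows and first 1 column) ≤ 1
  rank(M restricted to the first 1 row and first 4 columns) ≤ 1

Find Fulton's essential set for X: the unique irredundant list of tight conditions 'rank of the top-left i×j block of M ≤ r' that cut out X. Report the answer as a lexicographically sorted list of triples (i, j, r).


Reconstructing r_w from the 11 given conditions:

  row 1: 0  0  0  0  1
  row 2: 0  0  0  1  2
  row 3: 0  1  1  2  3
  row 4: 0  1  2  3  4
  row 5: 1  2  3  4  5

reading off 1-entries of Δ²R: w = (5, 4, 2, 3, 1).

D(w) has 9 cells with 3 SE-corners; essential set:

[(1, 4, 0), (2, 3, 0), (4, 1, 0)]


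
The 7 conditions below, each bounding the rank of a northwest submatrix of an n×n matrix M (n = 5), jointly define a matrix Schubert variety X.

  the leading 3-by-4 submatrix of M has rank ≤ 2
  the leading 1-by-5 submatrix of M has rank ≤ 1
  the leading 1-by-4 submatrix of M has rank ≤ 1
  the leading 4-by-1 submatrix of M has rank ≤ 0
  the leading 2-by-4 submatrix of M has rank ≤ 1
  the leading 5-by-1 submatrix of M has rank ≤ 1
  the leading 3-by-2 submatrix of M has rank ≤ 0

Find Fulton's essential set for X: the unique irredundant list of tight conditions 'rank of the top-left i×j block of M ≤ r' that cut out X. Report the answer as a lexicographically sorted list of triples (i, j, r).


Computing R[i][j] = min implied NW-rank bound (n=5, 7 conditions):

  row 1: 0, 0, 1, 1, 1
  row 2: 0, 0, 1, 1, 2
  row 3: 0, 0, 1, 2, 3
  row 4: 0, 1, 2, 3, 4
  row 5: 1, 2, 3, 4, 5

second differences of R give the permutation w = (3, 5, 4, 2, 1).

D(w) has 8 cells with 3 SE-corners; essential set:

[(2, 4, 1), (3, 2, 0), (4, 1, 0)]


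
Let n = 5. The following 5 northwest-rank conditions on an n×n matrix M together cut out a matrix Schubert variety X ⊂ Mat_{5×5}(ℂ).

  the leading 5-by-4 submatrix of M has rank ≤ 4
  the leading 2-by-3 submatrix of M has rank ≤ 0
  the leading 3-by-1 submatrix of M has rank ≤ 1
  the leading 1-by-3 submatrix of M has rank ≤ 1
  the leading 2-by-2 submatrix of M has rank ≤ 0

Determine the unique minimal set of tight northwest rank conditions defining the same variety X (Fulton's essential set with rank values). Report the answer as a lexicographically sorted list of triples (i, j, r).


Propagating the 5 rank bounds to every northwest block:

  i=1: 0 0 0 1 1
  i=2: 0 0 0 1 2
  i=3: 1 1 1 2 3
  i=4: 1 2 2 3 4
  i=5: 1 2 3 4 5

giving w = (4, 5, 1, 2, 3) via Δ²R.

1 SE-corner of the 6-cell Rothe diagram gives Ess(w):

[(2, 3, 0)]


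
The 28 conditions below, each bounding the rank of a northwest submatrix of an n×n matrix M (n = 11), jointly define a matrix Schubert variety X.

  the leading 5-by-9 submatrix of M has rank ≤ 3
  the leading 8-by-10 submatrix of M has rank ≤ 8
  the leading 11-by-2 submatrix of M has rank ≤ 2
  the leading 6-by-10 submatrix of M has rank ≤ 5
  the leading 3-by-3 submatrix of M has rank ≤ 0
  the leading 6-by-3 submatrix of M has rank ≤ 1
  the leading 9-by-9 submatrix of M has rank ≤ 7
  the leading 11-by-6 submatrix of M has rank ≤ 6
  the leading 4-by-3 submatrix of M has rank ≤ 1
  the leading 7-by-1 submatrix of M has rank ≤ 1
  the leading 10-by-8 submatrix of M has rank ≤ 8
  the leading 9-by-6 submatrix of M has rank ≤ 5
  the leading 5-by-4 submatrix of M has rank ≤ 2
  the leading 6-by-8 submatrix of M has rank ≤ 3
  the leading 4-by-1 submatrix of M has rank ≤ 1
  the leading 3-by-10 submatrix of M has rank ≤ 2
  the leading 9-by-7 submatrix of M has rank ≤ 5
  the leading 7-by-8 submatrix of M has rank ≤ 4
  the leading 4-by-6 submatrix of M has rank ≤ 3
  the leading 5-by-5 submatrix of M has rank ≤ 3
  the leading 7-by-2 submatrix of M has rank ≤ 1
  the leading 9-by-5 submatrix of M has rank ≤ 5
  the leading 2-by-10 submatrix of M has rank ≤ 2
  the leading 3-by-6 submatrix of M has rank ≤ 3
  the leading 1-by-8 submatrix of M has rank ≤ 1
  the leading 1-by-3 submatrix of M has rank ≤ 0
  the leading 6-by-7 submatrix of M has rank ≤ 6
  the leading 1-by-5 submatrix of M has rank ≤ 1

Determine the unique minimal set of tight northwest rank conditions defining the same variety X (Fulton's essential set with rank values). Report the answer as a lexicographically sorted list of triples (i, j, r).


Computing R[i][j] = min implied NW-rank bound (n=11, 28 conditions):

  0  0  0  1  1  1  1  1  1  1  1
  0  0  0  1  2  2  2  2  2  2  2
  0  0  0  1  2  2  2  2  2  2  3
  1  1  1  2  3  3  3  3  3  3  4
  1  1  1  2  3  3  3  3  3  4  5
  1  1  1  2  3  3  3  3  4  5  6
  1  1  2  3  4  4  4  4  5  6  7
  1  2  3  4  5  5  5  5  6  7  8
  1  2  3  4  5  5  5  6  7  8  9
  1  2  3  4  5  6  6  7  8  9  10
  1  2  3  4  5  6  7  8  9  10  11

reading off 1-entries of Δ²R: w = (4, 5, 11, 1, 10, 9, 3, 2, 8, 6, 7).

Fulton essential set (7 of the 28 Rothe cells):

[(3, 3, 0), (3, 10, 2), (5, 9, 3), (6, 3, 1), (6, 8, 3), (7, 2, 1), (9, 7, 5)]


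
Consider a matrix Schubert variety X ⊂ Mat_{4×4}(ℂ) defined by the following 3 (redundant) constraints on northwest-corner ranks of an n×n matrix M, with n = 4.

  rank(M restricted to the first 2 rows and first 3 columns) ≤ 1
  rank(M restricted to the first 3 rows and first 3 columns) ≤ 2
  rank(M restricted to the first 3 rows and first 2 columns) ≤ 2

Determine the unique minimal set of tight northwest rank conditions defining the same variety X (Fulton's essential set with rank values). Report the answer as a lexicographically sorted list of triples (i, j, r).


Propagating the 3 rank bounds to every northwest block:

  1, 1, 1, 1
  1, 1, 1, 2
  1, 2, 2, 3
  1, 2, 3, 4

so w = (1, 4, 2, 3).

|D(w)|=2, |Ess(w)|=1:

[(2, 3, 1)]


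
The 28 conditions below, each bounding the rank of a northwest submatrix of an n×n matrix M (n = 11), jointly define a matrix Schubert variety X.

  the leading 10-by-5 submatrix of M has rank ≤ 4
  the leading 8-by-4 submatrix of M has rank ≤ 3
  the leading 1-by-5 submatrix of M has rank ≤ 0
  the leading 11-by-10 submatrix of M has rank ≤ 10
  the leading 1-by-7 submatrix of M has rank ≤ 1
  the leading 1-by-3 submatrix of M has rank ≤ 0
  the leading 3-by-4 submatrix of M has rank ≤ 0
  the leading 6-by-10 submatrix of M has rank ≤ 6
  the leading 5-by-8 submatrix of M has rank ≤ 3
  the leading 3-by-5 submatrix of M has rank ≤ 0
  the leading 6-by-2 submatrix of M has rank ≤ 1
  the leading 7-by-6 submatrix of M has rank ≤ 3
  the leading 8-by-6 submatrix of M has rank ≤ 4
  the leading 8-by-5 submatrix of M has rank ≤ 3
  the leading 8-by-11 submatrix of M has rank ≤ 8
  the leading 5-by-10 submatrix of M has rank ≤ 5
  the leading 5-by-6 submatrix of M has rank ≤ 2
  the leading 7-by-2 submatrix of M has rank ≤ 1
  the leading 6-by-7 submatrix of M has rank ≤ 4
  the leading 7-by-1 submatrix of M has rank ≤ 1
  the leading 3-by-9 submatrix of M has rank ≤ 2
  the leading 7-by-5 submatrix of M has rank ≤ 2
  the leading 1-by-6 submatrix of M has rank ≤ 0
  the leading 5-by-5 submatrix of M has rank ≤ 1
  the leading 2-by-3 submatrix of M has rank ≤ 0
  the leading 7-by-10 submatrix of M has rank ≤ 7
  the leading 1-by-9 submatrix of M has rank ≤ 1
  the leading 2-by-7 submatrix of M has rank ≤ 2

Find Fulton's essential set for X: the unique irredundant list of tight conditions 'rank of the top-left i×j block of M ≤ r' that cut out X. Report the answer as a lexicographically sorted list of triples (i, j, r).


Propagating the 28 rank bounds to every northwest block:

  0 0 0 0 0 0 1 1 1 1 1
  0 0 0 0 0 1 2 2 2 2 2
  0 0 0 0 0 1 2 2 2 3 3
  1 1 1 1 1 2 3 3 3 4 4
  1 1 1 1 1 2 3 3 4 5 5
  1 1 2 2 2 3 4 4 5 6 6
  1 1 2 2 2 3 4 5 6 7 7
  1 2 3 3 3 4 5 6 7 8 8
  1 2 3 4 4 5 6 7 8 9 9
  1 2 3 4 4 5 6 7 8 9 10
  1 2 3 4 5 6 7 8 9 10 11

hence w(1..11) = (7, 6, 10, 1, 9, 3, 8, 2, 4, 11, 5).

8 SE-corners of the 28-cell Rothe diagram give Ess(w):

[(1, 6, 0), (3, 5, 0), (3, 9, 2), (5, 5, 1), (5, 8, 3), (7, 2, 1), (7, 5, 2), (10, 5, 4)]


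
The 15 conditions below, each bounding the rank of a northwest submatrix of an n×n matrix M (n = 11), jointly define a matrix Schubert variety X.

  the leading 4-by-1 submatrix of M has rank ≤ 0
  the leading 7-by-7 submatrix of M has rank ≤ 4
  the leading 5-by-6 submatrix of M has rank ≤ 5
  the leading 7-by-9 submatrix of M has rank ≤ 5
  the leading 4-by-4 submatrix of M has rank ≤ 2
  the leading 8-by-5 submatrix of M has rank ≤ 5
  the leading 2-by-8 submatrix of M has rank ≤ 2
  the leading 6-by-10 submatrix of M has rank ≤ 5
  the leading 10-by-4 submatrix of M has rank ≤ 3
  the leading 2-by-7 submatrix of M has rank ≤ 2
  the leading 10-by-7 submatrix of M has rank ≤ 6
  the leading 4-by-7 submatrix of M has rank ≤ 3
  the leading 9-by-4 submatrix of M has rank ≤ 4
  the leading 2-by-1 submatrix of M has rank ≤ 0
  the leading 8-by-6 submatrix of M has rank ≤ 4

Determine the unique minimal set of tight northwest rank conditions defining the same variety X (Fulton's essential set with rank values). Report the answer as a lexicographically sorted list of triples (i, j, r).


Rank table r_w(11×11) implied by the 15 constraints:

  i=1: 0, 1, 1, 1, 1, 1, 1, 1, 1, 1, 1
  i=2: 0, 1, 2, 2, 2, 2, 2, 2, 2, 2, 2
  i=3: 0, 1, 2, 2, 3, 3, 3, 3, 3, 3, 3
  i=4: 0, 1, 2, 2, 3, 3, 3, 4, 4, 4, 4
  i=5: 1, 2, 3, 3, 4, 4, 4, 5, 5, 5, 5
  i=6: 1, 2, 3, 3, 4, 4, 4, 5, 5, 5, 6
  i=7: 1, 2, 3, 3, 4, 4, 4, 5, 5, 6, 7
  i=8: 1, 2, 3, 3, 4, 4, 5, 6, 6, 7, 8
  i=9: 1, 2, 3, 3, 4, 5, 6, 7, 7, 8, 9
  i=10: 1, 2, 3, 3, 4, 5, 6, 7, 8, 9, 10
  i=11: 1, 2, 3, 4, 5, 6, 7, 8, 9, 10, 11

the unique w with this rank table is (2, 3, 5, 8, 1, 11, 10, 7, 6, 9, 4).

Rothe diagram D(w) (21 cells), 8 SE-corners (essential conditions):

[(4, 1, 0), (4, 4, 2), (4, 7, 3), (6, 10, 5), (7, 7, 4), (7, 9, 5), (8, 6, 4), (10, 4, 3)]


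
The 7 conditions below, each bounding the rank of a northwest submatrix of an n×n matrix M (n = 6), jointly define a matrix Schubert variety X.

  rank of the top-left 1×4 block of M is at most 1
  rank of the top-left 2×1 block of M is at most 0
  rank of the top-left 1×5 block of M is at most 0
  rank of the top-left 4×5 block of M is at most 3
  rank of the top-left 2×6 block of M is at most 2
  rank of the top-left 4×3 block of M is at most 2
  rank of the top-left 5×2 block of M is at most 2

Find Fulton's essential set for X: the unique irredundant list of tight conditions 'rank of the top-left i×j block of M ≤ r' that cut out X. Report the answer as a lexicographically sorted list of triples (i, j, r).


Reconstructing r_w from the 7 given conditions:

  R[1]: 0 | 0 | 0 | 0 | 0 | 1
  R[2]: 0 | 1 | 1 | 1 | 1 | 2
  R[3]: 1 | 2 | 2 | 2 | 2 | 3
  R[4]: 1 | 2 | 2 | 3 | 3 | 4
  R[5]: 1 | 2 | 3 | 4 | 4 | 5
  R[6]: 1 | 2 | 3 | 4 | 5 | 6

the unique w with this rank table is (6, 2, 1, 4, 3, 5).

Rothe diagram D(w) (7 cells), 3 SE-corners (essential conditions):

[(1, 5, 0), (2, 1, 0), (4, 3, 2)]


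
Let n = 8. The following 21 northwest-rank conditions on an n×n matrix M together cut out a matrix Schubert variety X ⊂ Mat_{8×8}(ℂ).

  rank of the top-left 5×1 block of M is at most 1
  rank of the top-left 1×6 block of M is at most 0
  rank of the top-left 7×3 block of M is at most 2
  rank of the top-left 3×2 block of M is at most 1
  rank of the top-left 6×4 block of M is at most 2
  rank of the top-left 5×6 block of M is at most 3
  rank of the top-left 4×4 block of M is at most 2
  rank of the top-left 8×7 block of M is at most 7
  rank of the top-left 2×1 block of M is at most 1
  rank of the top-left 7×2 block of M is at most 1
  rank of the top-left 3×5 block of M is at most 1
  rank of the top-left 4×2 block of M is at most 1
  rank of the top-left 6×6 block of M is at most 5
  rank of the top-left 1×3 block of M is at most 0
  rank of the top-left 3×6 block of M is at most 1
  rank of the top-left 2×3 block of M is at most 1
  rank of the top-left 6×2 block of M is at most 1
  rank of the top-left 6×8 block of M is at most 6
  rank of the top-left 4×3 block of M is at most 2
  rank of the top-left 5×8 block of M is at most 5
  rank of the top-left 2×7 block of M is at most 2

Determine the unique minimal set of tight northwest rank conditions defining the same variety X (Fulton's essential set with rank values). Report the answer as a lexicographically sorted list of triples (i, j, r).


Rank table r_w(8×8) implied by the 21 constraints:

  row 1: 0  0  0  0  0  0  1  1
  row 2: 1  1  1  1  1  1  2  2
  row 3: 1  1  1  1  1  1  2  3
  row 4: 1  1  2  2  2  2  3  4
  row 5: 1  1  2  2  3  3  4  5
  row 6: 1  1  2  2  3  4  5  6
  row 7: 1  1  2  3  4  5  6  7
  row 8: 1  2  3  4  5  6  7  8

reading off 1-entries of Δ²R: w = (7, 1, 8, 3, 5, 6, 4, 2).

Rothe diagram D(w) (17 cells), 4 SE-corners (essential conditions):

[(1, 6, 0), (3, 6, 1), (6, 4, 2), (7, 2, 1)]


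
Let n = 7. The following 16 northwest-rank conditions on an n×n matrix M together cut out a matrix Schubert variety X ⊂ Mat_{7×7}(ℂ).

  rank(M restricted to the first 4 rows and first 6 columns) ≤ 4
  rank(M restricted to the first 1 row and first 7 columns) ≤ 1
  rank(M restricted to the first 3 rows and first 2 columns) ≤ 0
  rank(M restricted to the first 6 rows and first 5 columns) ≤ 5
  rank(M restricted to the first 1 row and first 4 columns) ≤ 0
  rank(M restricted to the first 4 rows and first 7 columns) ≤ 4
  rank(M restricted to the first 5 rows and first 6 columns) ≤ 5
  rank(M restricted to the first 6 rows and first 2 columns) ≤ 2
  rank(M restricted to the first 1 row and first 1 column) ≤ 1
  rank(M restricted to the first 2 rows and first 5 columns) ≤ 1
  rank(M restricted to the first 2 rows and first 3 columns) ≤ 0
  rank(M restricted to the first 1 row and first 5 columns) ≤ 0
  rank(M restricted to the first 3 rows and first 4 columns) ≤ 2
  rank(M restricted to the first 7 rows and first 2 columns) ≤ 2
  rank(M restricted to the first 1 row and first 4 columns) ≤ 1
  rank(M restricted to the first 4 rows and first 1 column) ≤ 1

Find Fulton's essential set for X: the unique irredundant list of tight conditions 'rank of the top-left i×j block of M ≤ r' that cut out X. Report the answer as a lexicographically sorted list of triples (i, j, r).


Recovering R(i,j) via the rank-extension bound from the 16 conditions:

  row 1: 0  0  0  0  0  1  1
  row 2: 0  0  0  1  1  2  2
  row 3: 0  0  1  2  2  3  3
  row 4: 1  1  2  3  3  4  4
  row 5: 1  2  3  4  4  5  5
  row 6: 1  2  3  4  5  6  6
  row 7: 1  2  3  4  5  6  7

second differences of R give the permutation w = (6, 4, 3, 1, 2, 5, 7).

|D(w)|=10, |Ess(w)|=3:

[(1, 5, 0), (2, 3, 0), (3, 2, 0)]


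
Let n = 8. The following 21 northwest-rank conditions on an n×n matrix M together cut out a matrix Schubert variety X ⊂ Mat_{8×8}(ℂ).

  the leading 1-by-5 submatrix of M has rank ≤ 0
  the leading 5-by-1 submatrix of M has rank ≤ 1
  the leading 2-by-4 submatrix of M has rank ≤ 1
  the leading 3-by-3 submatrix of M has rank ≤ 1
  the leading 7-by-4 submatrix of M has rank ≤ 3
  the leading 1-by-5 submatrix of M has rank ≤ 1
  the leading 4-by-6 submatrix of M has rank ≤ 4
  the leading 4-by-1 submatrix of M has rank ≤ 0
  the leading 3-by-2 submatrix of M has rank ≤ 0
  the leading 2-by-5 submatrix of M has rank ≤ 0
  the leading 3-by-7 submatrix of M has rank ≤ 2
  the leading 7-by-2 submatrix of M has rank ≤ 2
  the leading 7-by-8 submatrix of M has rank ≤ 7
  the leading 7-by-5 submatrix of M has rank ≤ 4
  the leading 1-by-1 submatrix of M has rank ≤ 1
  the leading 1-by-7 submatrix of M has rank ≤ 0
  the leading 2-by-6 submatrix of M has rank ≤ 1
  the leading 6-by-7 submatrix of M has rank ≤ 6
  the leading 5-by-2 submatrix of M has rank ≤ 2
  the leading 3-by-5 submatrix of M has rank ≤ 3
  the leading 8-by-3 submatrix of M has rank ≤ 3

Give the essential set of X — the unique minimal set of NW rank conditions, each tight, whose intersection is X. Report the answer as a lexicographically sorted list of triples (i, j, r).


The tightest implied rank at each (i,j), from the 21 conditions:

  0 0 0 0 0 0 0 1
  0 0 0 0 0 1 1 2
  0 0 1 1 1 2 2 3
  0 1 2 2 2 3 3 4
  1 2 3 3 3 4 4 5
  1 2 3 3 4 5 5 6
  1 2 3 3 4 5 6 7
  1 2 3 4 5 6 7 8

second differences of R give the permutation w = (8, 6, 3, 2, 1, 5, 7, 4).

5 SE-corners of the 17-cell Rothe diagram give Ess(w):

[(1, 7, 0), (2, 5, 0), (3, 2, 0), (4, 1, 0), (7, 4, 3)]


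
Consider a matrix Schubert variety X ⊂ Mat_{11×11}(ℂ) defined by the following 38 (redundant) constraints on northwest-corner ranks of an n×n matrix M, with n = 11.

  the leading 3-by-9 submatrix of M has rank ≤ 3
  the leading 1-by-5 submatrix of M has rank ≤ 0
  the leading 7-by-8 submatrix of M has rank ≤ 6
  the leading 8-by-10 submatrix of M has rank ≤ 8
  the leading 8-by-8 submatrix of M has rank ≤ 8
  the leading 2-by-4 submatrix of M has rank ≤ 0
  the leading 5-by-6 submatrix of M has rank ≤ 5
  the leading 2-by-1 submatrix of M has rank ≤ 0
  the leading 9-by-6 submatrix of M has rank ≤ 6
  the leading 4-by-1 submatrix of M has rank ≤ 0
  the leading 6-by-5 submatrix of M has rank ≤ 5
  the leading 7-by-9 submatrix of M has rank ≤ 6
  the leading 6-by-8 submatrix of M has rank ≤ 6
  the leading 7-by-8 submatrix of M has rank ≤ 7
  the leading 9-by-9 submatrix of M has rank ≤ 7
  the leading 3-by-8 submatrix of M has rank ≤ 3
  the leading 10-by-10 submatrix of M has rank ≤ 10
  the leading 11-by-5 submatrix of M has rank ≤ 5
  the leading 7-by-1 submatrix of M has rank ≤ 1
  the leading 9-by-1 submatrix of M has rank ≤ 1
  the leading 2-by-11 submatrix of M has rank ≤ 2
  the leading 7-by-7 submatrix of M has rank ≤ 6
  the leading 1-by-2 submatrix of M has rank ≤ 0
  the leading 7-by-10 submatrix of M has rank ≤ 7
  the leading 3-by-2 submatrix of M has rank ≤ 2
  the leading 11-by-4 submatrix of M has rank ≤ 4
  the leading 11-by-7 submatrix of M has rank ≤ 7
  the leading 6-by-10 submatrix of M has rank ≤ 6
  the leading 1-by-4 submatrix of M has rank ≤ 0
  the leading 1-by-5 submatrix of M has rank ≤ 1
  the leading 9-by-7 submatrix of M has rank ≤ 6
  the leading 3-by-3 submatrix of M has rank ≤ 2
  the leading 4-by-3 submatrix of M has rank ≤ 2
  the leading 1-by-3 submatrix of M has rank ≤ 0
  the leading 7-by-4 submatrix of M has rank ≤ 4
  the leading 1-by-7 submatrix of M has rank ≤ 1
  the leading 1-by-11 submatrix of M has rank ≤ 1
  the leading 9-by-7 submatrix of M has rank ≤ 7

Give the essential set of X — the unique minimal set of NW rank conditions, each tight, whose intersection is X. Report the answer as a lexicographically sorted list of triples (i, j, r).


Reconstructing r_w from the 38 given conditions:

  0 0 0 0 0 1 1 1 1 1 1
  0 0 0 0 1 2 2 2 2 2 2
  0 1 1 1 2 3 3 3 3 3 3
  0 1 2 2 3 4 4 4 4 4 4
  1 2 3 3 4 5 5 5 5 5 5
  1 2 3 4 5 6 6 6 6 6 6
  1 2 3 4 5 6 6 6 6 7 7
  1 2 3 4 5 6 6 7 7 8 8
  1 2 3 4 5 6 6 7 7 8 9
  1 2 3 4 5 6 7 8 8 9 10
  1 2 3 4 5 6 7 8 9 10 11

so w = (6, 5, 2, 3, 1, 4, 10, 8, 11, 7, 9).

Rothe diagram D(w) (17 cells), 6 SE-corners (essential conditions):

[(1, 5, 0), (2, 4, 0), (4, 1, 0), (7, 9, 6), (9, 7, 6), (9, 9, 7)]


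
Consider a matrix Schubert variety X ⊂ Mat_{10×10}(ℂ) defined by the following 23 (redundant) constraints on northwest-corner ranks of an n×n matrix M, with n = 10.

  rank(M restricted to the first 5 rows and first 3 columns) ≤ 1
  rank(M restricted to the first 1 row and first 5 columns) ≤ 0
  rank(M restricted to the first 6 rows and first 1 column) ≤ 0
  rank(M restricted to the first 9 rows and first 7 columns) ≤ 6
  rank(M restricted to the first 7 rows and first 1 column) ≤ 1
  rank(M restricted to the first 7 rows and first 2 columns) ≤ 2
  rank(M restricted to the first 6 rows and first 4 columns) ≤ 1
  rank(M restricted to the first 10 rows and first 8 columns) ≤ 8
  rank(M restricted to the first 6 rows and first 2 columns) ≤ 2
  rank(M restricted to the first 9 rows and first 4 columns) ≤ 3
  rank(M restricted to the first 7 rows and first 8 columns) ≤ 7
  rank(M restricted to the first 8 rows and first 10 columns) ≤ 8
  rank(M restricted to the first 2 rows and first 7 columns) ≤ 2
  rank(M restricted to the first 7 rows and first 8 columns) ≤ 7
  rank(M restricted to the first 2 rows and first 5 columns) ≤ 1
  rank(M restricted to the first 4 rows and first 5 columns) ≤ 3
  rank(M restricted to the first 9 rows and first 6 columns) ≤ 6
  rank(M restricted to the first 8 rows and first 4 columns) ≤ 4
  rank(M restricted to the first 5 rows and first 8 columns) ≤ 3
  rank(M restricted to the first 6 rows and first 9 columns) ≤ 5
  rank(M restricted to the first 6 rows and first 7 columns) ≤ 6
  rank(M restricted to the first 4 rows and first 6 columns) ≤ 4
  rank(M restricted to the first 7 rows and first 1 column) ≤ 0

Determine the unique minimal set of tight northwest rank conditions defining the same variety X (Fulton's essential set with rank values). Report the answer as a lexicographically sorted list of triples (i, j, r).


The tightest implied rank at each (i,j), from the 23 conditions:

  R[1]: 0, 0, 0, 0, 0, 1, 1, 1, 1, 1
  R[2]: 0, 1, 1, 1, 1, 2, 2, 2, 2, 2
  R[3]: 0, 1, 1, 1, 2, 3, 3, 3, 3, 3
  R[4]: 0, 1, 1, 1, 2, 3, 3, 3, 4, 4
  R[5]: 0, 1, 1, 1, 2, 3, 3, 3, 4, 5
  R[6]: 0, 1, 1, 1, 2, 3, 4, 4, 5, 6
  R[7]: 0, 1, 2, 2, 3, 4, 5, 5, 6, 7
  R[8]: 1, 2, 3, 3, 4, 5, 6, 6, 7, 8
  R[9]: 1, 2, 3, 3, 4, 5, 6, 7, 8, 9
  R[10]: 1, 2, 3, 4, 5, 6, 7, 8, 9, 10

hence w(1..10) = (6, 2, 5, 9, 10, 7, 3, 1, 8, 4).

Fulton essential set (5 of the 24 Rothe cells):

[(1, 5, 0), (5, 8, 3), (6, 4, 1), (7, 1, 0), (9, 4, 3)]
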